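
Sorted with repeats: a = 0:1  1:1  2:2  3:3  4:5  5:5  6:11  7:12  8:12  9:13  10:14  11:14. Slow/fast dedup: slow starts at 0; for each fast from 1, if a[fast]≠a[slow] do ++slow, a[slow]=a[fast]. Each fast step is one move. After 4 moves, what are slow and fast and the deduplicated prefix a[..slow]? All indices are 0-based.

slow=3, fast=5, prefix=[1, 2, 3, 5]

(s=0,f=1) a[fast]=1=a[slow] dup → fast++
(s=0,f=2) a[fast]=2≠a[slow]=1 write a[1]=2 → slow++,fast++
(s=1,f=3) a[fast]=3≠a[slow]=2 write a[2]=3 → slow++,fast++
(s=2,f=4) a[fast]=5≠a[slow]=3 write a[3]=5 → slow++,fast++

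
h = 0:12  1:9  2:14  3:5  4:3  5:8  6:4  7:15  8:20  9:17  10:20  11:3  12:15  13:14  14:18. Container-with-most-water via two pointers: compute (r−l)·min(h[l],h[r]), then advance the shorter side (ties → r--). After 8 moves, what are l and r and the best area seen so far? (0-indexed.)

l=8, r=14, best area=168

[0,14] min(12,18)*14=168 best=168 * → l++
[1,14] min(9,18)*13=117 best=168 → l++
[2,14] min(14,18)*12=168 best=168 → l++
[3,14] min(5,18)*11=55 best=168 → l++
[4,14] min(3,18)*10=30 best=168 → l++
[5,14] min(8,18)*9=72 best=168 → l++
[6,14] min(4,18)*8=32 best=168 → l++
[7,14] min(15,18)*7=105 best=168 → l++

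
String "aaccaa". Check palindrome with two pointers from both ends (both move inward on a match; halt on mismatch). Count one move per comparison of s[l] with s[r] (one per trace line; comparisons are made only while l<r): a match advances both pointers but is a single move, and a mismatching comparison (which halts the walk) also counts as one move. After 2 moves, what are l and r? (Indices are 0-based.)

[0,5] 'a'=='a' → l++,r--
[1,4] 'a'=='a' → l++,r--

l=2, r=3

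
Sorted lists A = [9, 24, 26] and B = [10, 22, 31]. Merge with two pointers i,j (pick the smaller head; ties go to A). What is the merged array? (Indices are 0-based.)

i=0 j=0: A[i]=9<=B[j]=10 take 9, i++
i=1 j=0: A[i]=24>B[j]=10 take 10, j++
i=1 j=1: A[i]=24>B[j]=22 take 22, j++
i=1 j=2: A[i]=24<=B[j]=31 take 24, i++
i=2 j=2: A[i]=26<=B[j]=31 take 26, i++
i=3 j=2: A done, take B[j]=31, j++

[9, 10, 22, 24, 26, 31]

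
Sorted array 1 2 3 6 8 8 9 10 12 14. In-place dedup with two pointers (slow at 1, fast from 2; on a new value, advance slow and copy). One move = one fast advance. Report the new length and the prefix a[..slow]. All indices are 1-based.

length 9; prefix = [1, 2, 3, 6, 8, 9, 10, 12, 14]

(s=1,f=2) a[fast]=2≠a[slow]=1 write a[2]=2 → slow++,fast++
(s=2,f=3) a[fast]=3≠a[slow]=2 write a[3]=3 → slow++,fast++
(s=3,f=4) a[fast]=6≠a[slow]=3 write a[4]=6 → slow++,fast++
(s=4,f=5) a[fast]=8≠a[slow]=6 write a[5]=8 → slow++,fast++
(s=5,f=6) a[fast]=8=a[slow] dup → fast++
(s=5,f=7) a[fast]=9≠a[slow]=8 write a[6]=9 → slow++,fast++
(s=6,f=8) a[fast]=10≠a[slow]=9 write a[7]=10 → slow++,fast++
(s=7,f=9) a[fast]=12≠a[slow]=10 write a[8]=12 → slow++,fast++
(s=8,f=10) a[fast]=14≠a[slow]=12 write a[9]=14 → slow++,fast++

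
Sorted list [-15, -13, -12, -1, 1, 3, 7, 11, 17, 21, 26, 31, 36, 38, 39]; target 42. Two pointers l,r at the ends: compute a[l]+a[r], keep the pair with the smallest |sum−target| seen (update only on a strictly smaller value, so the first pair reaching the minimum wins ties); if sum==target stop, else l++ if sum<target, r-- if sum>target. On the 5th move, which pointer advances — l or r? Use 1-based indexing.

l=1 r=15: -15+39=24 d=18 *, l++
l=2 r=15: -13+39=26 d=16 *, l++
l=3 r=15: -12+39=27 d=15 *, l++
l=4 r=15: -1+39=38 d=4 *, l++
l=5 r=15: 1+39=40 d=2 *, l++

l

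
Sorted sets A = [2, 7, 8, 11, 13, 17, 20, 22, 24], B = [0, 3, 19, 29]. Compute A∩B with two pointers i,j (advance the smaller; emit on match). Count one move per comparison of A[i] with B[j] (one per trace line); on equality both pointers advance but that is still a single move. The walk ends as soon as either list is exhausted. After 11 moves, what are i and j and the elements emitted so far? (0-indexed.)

i=8, j=3, emitted=[]

i=0 j=0: 2>0, j++
i=0 j=1: 2<3, i++
i=1 j=1: 7>3, j++
i=1 j=2: 7<19, i++
i=2 j=2: 8<19, i++
i=3 j=2: 11<19, i++
i=4 j=2: 13<19, i++
i=5 j=2: 17<19, i++
i=6 j=2: 20>19, j++
i=6 j=3: 20<29, i++
i=7 j=3: 22<29, i++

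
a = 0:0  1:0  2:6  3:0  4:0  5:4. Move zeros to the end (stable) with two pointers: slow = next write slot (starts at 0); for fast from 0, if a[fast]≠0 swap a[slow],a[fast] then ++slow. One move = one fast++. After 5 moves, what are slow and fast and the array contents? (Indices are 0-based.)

slow=0 fast=0: a[fast]=0, fast++
slow=0 fast=1: a[fast]=0, fast++
slow=0 fast=2: a[fast]=6≠0 swap→a[0]=6, slow++,fast++
slow=1 fast=3: a[fast]=0, fast++
slow=1 fast=4: a[fast]=0, fast++

slow=1, fast=5, a=[6, 0, 0, 0, 0, 4]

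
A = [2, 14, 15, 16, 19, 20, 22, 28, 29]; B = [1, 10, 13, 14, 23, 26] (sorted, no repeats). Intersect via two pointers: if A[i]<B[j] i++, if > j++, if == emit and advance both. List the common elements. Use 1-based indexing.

i=1 j=1: 2>1, j++
i=1 j=2: 2<10, i++
i=2 j=2: 14>10, j++
i=2 j=3: 14>13, j++
i=2 j=4: 14==14 emit, i++,j++
i=3 j=5: 15<23, i++
i=4 j=5: 16<23, i++
i=5 j=5: 19<23, i++
i=6 j=5: 20<23, i++
i=7 j=5: 22<23, i++
i=8 j=5: 28>23, j++
i=8 j=6: 28>26, j++

intersection = [14]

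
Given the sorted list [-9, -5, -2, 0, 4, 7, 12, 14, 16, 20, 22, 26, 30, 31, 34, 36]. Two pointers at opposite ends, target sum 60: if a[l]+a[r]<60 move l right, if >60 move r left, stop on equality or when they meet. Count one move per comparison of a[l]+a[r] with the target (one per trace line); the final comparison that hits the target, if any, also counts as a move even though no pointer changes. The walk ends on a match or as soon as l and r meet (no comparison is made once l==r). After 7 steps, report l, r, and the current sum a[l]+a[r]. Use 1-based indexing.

l=1 r=16: -9+36=27 <60, l++
l=2 r=16: -5+36=31 <60, l++
l=3 r=16: -2+36=34 <60, l++
l=4 r=16: 0+36=36 <60, l++
l=5 r=16: 4+36=40 <60, l++
l=6 r=16: 7+36=43 <60, l++
l=7 r=16: 12+36=48 <60, l++

l=8, r=16, sum=50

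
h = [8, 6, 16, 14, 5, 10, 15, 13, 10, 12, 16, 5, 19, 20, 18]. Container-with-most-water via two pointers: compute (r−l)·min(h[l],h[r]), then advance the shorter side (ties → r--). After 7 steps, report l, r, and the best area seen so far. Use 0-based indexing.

l=0 r=14: min(8,18)*14=112 best=112 *, l++
l=1 r=14: min(6,18)*13=78 best=112, l++
l=2 r=14: min(16,18)*12=192 best=192 *, l++
l=3 r=14: min(14,18)*11=154 best=192, l++
l=4 r=14: min(5,18)*10=50 best=192, l++
l=5 r=14: min(10,18)*9=90 best=192, l++
l=6 r=14: min(15,18)*8=120 best=192, l++

l=7, r=14, best area=192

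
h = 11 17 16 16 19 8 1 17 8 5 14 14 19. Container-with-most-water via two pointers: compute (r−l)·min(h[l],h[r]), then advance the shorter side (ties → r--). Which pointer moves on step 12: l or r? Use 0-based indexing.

r

l=0 r=12: min(11,19)*12=132 best=132 *, l++
l=1 r=12: min(17,19)*11=187 best=187 *, l++
l=2 r=12: min(16,19)*10=160 best=187, l++
l=3 r=12: min(16,19)*9=144 best=187, l++
l=4 r=12: min(19,19)*8=152 best=187, r--
l=4 r=11: min(19,14)*7=98 best=187, r--
l=4 r=10: min(19,14)*6=84 best=187, r--
l=4 r=9: min(19,5)*5=25 best=187, r--
l=4 r=8: min(19,8)*4=32 best=187, r--
l=4 r=7: min(19,17)*3=51 best=187, r--
l=4 r=6: min(19,1)*2=2 best=187, r--
l=4 r=5: min(19,8)*1=8 best=187, r--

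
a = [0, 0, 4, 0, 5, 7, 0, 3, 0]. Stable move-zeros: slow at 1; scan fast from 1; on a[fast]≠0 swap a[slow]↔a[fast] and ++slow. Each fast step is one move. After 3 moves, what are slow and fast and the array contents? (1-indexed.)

slow=1 fast=1: a[fast]=0, fast++
slow=1 fast=2: a[fast]=0, fast++
slow=1 fast=3: a[fast]=4≠0 swap→a[1]=4, slow++,fast++

slow=2, fast=4, a=[4, 0, 0, 0, 5, 7, 0, 3, 0]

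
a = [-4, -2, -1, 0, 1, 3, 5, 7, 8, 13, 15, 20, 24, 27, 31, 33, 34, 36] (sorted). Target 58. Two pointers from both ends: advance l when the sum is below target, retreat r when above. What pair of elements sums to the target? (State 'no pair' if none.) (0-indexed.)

[0,17] -4+36=32 <58 → l++
[1,17] -2+36=34 <58 → l++
[2,17] -1+36=35 <58 → l++
[3,17] 0+36=36 <58 → l++
[4,17] 1+36=37 <58 → l++
[5,17] 3+36=39 <58 → l++
[6,17] 5+36=41 <58 → l++
[7,17] 7+36=43 <58 → l++
[8,17] 8+36=44 <58 → l++
[9,17] 13+36=49 <58 → l++
[10,17] 15+36=51 <58 → l++
[11,17] 20+36=56 <58 → l++
[12,17] 24+36=60 >58 → r--
[12,16] 24+34=58 → found

(24, 34)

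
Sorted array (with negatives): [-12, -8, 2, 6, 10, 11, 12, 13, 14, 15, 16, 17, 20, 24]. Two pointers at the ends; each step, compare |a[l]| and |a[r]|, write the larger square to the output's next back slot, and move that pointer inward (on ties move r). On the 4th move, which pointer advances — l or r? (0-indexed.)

l=0 r=13: |-12|<=|24| out[13]=576, r--
l=0 r=12: |-12|<=|20| out[12]=400, r--
l=0 r=11: |-12|<=|17| out[11]=289, r--
l=0 r=10: |-12|<=|16| out[10]=256, r--

r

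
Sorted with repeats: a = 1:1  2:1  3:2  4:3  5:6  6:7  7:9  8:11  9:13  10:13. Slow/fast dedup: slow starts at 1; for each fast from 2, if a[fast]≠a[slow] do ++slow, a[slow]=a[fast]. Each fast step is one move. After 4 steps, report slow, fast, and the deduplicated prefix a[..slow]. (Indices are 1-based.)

slow=1 fast=2: a[fast]=1=a[slow] dup, fast++
slow=1 fast=3: a[fast]=2≠a[slow]=1 write a[2]=2, slow++,fast++
slow=2 fast=4: a[fast]=3≠a[slow]=2 write a[3]=3, slow++,fast++
slow=3 fast=5: a[fast]=6≠a[slow]=3 write a[4]=6, slow++,fast++

slow=4, fast=6, prefix=[1, 2, 3, 6]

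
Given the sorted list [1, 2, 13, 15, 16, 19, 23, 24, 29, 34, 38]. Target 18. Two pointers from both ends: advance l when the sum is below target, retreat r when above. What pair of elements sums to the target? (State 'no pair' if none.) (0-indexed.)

[0,10] 1+38=39 >18 → r--
[0,9] 1+34=35 >18 → r--
[0,8] 1+29=30 >18 → r--
[0,7] 1+24=25 >18 → r--
[0,6] 1+23=24 >18 → r--
[0,5] 1+19=20 >18 → r--
[0,4] 1+16=17 <18 → l++
[1,4] 2+16=18 → found

(2, 16)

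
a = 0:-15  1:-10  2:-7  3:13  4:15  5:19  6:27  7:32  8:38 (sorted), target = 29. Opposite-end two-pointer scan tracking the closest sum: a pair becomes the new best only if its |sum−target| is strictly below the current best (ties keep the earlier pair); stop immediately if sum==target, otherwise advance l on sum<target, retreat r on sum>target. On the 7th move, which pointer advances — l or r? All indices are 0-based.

[0,8] -15+38=23 d=6 * → l++
[1,8] -10+38=28 d=1 * → l++
[2,8] -7+38=31 d=2 → r--
[2,7] -7+32=25 d=4 → l++
[3,7] 13+32=45 d=16 → r--
[3,6] 13+27=40 d=11 → r--
[3,5] 13+19=32 d=3 → r--

r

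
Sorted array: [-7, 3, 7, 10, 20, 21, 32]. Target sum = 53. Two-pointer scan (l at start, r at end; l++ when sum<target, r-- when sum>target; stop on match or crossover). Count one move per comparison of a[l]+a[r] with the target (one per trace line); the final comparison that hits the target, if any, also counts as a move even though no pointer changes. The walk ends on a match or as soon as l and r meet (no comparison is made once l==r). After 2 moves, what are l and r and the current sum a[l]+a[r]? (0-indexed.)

l=2, r=6, sum=39

l=0 r=6: -7+32=25 <53, l++
l=1 r=6: 3+32=35 <53, l++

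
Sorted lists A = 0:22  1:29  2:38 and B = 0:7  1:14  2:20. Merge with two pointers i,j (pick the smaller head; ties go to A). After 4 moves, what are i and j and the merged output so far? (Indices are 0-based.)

i=0 j=0: A[i]=22>B[j]=7 take 7, j++
i=0 j=1: A[i]=22>B[j]=14 take 14, j++
i=0 j=2: A[i]=22>B[j]=20 take 20, j++
i=0 j=3: B done, take A[i]=22, i++

i=1, j=3, merged so far=[7, 14, 20, 22]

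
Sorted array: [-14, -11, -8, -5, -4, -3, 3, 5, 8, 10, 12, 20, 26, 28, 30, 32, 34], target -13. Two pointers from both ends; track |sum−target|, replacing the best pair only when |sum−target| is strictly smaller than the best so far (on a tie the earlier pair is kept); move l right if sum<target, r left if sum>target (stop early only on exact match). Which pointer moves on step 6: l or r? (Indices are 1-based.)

r

[1,17] -14+34=20 d=33 * → r--
[1,16] -14+32=18 d=31 * → r--
[1,15] -14+30=16 d=29 * → r--
[1,14] -14+28=14 d=27 * → r--
[1,13] -14+26=12 d=25 * → r--
[1,12] -14+20=6 d=19 * → r--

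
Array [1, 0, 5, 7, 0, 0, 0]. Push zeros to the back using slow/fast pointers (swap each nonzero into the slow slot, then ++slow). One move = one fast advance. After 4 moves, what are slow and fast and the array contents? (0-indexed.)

slow=3, fast=4, a=[1, 5, 7, 0, 0, 0, 0]

slow=0 fast=0: a[fast]=1≠0 swap→a[0]=1, slow++,fast++
slow=1 fast=1: a[fast]=0, fast++
slow=1 fast=2: a[fast]=5≠0 swap→a[1]=5, slow++,fast++
slow=2 fast=3: a[fast]=7≠0 swap→a[2]=7, slow++,fast++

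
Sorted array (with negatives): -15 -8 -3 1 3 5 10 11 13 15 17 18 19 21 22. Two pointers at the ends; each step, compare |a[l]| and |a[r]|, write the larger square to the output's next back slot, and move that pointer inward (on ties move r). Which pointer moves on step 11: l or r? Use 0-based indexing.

l=0 r=14: |-15|<=|22| out[14]=484, r--
l=0 r=13: |-15|<=|21| out[13]=441, r--
l=0 r=12: |-15|<=|19| out[12]=361, r--
l=0 r=11: |-15|<=|18| out[11]=324, r--
l=0 r=10: |-15|<=|17| out[10]=289, r--
l=0 r=9: |-15|<=|15| out[9]=225, r--
l=0 r=8: |-15|>|13| out[8]=225, l++
l=1 r=8: |-8|<=|13| out[7]=169, r--
l=1 r=7: |-8|<=|11| out[6]=121, r--
l=1 r=6: |-8|<=|10| out[5]=100, r--
l=1 r=5: |-8|>|5| out[4]=64, l++

l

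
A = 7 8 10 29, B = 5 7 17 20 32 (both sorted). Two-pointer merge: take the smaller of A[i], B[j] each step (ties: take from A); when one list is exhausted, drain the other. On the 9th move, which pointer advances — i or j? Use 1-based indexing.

[i=1,j=1] A[i]=7>B[j]=5 take 5 → j++
[i=1,j=2] A[i]=7<=B[j]=7 take 7 → i++
[i=2,j=2] A[i]=8>B[j]=7 take 7 → j++
[i=2,j=3] A[i]=8<=B[j]=17 take 8 → i++
[i=3,j=3] A[i]=10<=B[j]=17 take 10 → i++
[i=4,j=3] A[i]=29>B[j]=17 take 17 → j++
[i=4,j=4] A[i]=29>B[j]=20 take 20 → j++
[i=4,j=5] A[i]=29<=B[j]=32 take 29 → i++
[i=5,j=5] A done, take B[j]=32 → j++

j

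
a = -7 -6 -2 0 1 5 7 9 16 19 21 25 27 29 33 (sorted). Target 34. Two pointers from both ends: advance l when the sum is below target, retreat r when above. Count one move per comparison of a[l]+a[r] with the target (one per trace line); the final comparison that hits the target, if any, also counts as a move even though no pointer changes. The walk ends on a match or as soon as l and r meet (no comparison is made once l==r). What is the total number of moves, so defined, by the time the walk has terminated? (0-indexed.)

5 moves

[0,14] -7+33=26 <34 → l++
[1,14] -6+33=27 <34 → l++
[2,14] -2+33=31 <34 → l++
[3,14] 0+33=33 <34 → l++
[4,14] 1+33=34 → found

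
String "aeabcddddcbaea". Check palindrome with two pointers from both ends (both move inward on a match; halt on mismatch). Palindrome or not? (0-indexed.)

l=0 r=13: 'a'=='a', l++,r--
l=1 r=12: 'e'=='e', l++,r--
l=2 r=11: 'a'=='a', l++,r--
l=3 r=10: 'b'=='b', l++,r--
l=4 r=9: 'c'=='c', l++,r--
l=5 r=8: 'd'=='d', l++,r--
l=6 r=7: 'd'=='d', l++,r--

palindrome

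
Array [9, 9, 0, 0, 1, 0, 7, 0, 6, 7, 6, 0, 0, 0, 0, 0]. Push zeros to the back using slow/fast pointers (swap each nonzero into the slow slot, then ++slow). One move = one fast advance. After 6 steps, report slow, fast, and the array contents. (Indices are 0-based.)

slow=3, fast=6, a=[9, 9, 1, 0, 0, 0, 7, 0, 6, 7, 6, 0, 0, 0, 0, 0]

slow=0 fast=0: a[fast]=9≠0 swap→a[0]=9, slow++,fast++
slow=1 fast=1: a[fast]=9≠0 swap→a[1]=9, slow++,fast++
slow=2 fast=2: a[fast]=0, fast++
slow=2 fast=3: a[fast]=0, fast++
slow=2 fast=4: a[fast]=1≠0 swap→a[2]=1, slow++,fast++
slow=3 fast=5: a[fast]=0, fast++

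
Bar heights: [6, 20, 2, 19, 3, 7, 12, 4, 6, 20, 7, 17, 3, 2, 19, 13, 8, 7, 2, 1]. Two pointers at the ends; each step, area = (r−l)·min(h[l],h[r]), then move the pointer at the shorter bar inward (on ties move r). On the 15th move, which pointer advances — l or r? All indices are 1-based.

r

[1,20] min(6,1)*19=19 best=19 * → r--
[1,19] min(6,2)*18=36 best=36 * → r--
[1,18] min(6,7)*17=102 best=102 * → l++
[2,18] min(20,7)*16=112 best=112 * → r--
[2,17] min(20,8)*15=120 best=120 * → r--
[2,16] min(20,13)*14=182 best=182 * → r--
[2,15] min(20,19)*13=247 best=247 * → r--
[2,14] min(20,2)*12=24 best=247 → r--
[2,13] min(20,3)*11=33 best=247 → r--
[2,12] min(20,17)*10=170 best=247 → r--
[2,11] min(20,7)*9=63 best=247 → r--
[2,10] min(20,20)*8=160 best=247 → r--
[2,9] min(20,6)*7=42 best=247 → r--
[2,8] min(20,4)*6=24 best=247 → r--
[2,7] min(20,12)*5=60 best=247 → r--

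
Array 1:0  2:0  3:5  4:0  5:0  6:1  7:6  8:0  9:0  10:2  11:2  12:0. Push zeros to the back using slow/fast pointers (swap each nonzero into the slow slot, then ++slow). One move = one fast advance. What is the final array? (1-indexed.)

(s=1,f=1) a[fast]=0 → fast++
(s=1,f=2) a[fast]=0 → fast++
(s=1,f=3) a[fast]=5≠0 swap→a[1]=5 → slow++,fast++
(s=2,f=4) a[fast]=0 → fast++
(s=2,f=5) a[fast]=0 → fast++
(s=2,f=6) a[fast]=1≠0 swap→a[2]=1 → slow++,fast++
(s=3,f=7) a[fast]=6≠0 swap→a[3]=6 → slow++,fast++
(s=4,f=8) a[fast]=0 → fast++
(s=4,f=9) a[fast]=0 → fast++
(s=4,f=10) a[fast]=2≠0 swap→a[4]=2 → slow++,fast++
(s=5,f=11) a[fast]=2≠0 swap→a[5]=2 → slow++,fast++
(s=6,f=12) a[fast]=0 → fast++

[5, 1, 6, 2, 2, 0, 0, 0, 0, 0, 0, 0]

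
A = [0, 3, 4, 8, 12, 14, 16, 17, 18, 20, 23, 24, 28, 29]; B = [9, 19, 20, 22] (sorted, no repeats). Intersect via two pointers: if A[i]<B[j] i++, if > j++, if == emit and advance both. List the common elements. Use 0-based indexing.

intersection = [20]

i=0 j=0: 0<9, i++
i=1 j=0: 3<9, i++
i=2 j=0: 4<9, i++
i=3 j=0: 8<9, i++
i=4 j=0: 12>9, j++
i=4 j=1: 12<19, i++
i=5 j=1: 14<19, i++
i=6 j=1: 16<19, i++
i=7 j=1: 17<19, i++
i=8 j=1: 18<19, i++
i=9 j=1: 20>19, j++
i=9 j=2: 20==20 emit, i++,j++
i=10 j=3: 23>22, j++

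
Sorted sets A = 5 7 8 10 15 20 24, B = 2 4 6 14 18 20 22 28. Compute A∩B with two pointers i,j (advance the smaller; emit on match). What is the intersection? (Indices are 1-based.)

intersection = [20]

[i=1,j=1] 5>2 → j++
[i=1,j=2] 5>4 → j++
[i=1,j=3] 5<6 → i++
[i=2,j=3] 7>6 → j++
[i=2,j=4] 7<14 → i++
[i=3,j=4] 8<14 → i++
[i=4,j=4] 10<14 → i++
[i=5,j=4] 15>14 → j++
[i=5,j=5] 15<18 → i++
[i=6,j=5] 20>18 → j++
[i=6,j=6] 20==20 emit → i++,j++
[i=7,j=7] 24>22 → j++
[i=7,j=8] 24<28 → i++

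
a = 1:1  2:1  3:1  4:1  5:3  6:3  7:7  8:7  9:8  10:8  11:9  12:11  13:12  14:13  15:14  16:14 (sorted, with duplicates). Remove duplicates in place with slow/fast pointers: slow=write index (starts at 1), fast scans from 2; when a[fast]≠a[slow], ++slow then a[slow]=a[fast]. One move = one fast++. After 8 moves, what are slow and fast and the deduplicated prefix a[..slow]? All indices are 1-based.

slow=4, fast=10, prefix=[1, 3, 7, 8]

(s=1,f=2) a[fast]=1=a[slow] dup → fast++
(s=1,f=3) a[fast]=1=a[slow] dup → fast++
(s=1,f=4) a[fast]=1=a[slow] dup → fast++
(s=1,f=5) a[fast]=3≠a[slow]=1 write a[2]=3 → slow++,fast++
(s=2,f=6) a[fast]=3=a[slow] dup → fast++
(s=2,f=7) a[fast]=7≠a[slow]=3 write a[3]=7 → slow++,fast++
(s=3,f=8) a[fast]=7=a[slow] dup → fast++
(s=3,f=9) a[fast]=8≠a[slow]=7 write a[4]=8 → slow++,fast++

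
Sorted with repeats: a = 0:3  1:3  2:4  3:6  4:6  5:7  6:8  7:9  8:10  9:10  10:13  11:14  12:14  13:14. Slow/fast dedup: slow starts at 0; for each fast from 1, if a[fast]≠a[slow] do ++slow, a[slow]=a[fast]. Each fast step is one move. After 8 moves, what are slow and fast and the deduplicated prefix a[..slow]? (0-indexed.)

slow=6, fast=9, prefix=[3, 4, 6, 7, 8, 9, 10]

slow=0 fast=1: a[fast]=3=a[slow] dup, fast++
slow=0 fast=2: a[fast]=4≠a[slow]=3 write a[1]=4, slow++,fast++
slow=1 fast=3: a[fast]=6≠a[slow]=4 write a[2]=6, slow++,fast++
slow=2 fast=4: a[fast]=6=a[slow] dup, fast++
slow=2 fast=5: a[fast]=7≠a[slow]=6 write a[3]=7, slow++,fast++
slow=3 fast=6: a[fast]=8≠a[slow]=7 write a[4]=8, slow++,fast++
slow=4 fast=7: a[fast]=9≠a[slow]=8 write a[5]=9, slow++,fast++
slow=5 fast=8: a[fast]=10≠a[slow]=9 write a[6]=10, slow++,fast++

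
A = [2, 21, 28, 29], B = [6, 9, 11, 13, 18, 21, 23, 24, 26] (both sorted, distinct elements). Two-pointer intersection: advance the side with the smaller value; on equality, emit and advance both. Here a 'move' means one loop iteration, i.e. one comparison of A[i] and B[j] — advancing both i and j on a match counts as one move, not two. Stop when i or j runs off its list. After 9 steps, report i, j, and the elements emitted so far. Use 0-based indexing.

i=0 j=0: 2<6, i++
i=1 j=0: 21>6, j++
i=1 j=1: 21>9, j++
i=1 j=2: 21>11, j++
i=1 j=3: 21>13, j++
i=1 j=4: 21>18, j++
i=1 j=5: 21==21 emit, i++,j++
i=2 j=6: 28>23, j++
i=2 j=7: 28>24, j++

i=2, j=8, emitted=[21]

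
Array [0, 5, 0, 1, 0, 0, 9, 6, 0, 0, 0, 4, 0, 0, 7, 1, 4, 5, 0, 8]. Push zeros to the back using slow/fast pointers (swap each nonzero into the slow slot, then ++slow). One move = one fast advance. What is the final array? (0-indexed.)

[5, 1, 9, 6, 4, 7, 1, 4, 5, 8, 0, 0, 0, 0, 0, 0, 0, 0, 0, 0]

slow=0 fast=0: a[fast]=0, fast++
slow=0 fast=1: a[fast]=5≠0 swap→a[0]=5, slow++,fast++
slow=1 fast=2: a[fast]=0, fast++
slow=1 fast=3: a[fast]=1≠0 swap→a[1]=1, slow++,fast++
slow=2 fast=4: a[fast]=0, fast++
slow=2 fast=5: a[fast]=0, fast++
slow=2 fast=6: a[fast]=9≠0 swap→a[2]=9, slow++,fast++
slow=3 fast=7: a[fast]=6≠0 swap→a[3]=6, slow++,fast++
slow=4 fast=8: a[fast]=0, fast++
slow=4 fast=9: a[fast]=0, fast++
slow=4 fast=10: a[fast]=0, fast++
slow=4 fast=11: a[fast]=4≠0 swap→a[4]=4, slow++,fast++
slow=5 fast=12: a[fast]=0, fast++
slow=5 fast=13: a[fast]=0, fast++
slow=5 fast=14: a[fast]=7≠0 swap→a[5]=7, slow++,fast++
slow=6 fast=15: a[fast]=1≠0 swap→a[6]=1, slow++,fast++
slow=7 fast=16: a[fast]=4≠0 swap→a[7]=4, slow++,fast++
slow=8 fast=17: a[fast]=5≠0 swap→a[8]=5, slow++,fast++
slow=9 fast=18: a[fast]=0, fast++
slow=9 fast=19: a[fast]=8≠0 swap→a[9]=8, slow++,fast++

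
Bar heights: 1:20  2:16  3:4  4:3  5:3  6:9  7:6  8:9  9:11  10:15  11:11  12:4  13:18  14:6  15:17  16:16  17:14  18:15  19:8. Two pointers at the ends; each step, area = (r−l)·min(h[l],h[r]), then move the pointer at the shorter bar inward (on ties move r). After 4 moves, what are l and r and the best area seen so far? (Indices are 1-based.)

l=1, r=15, best area=255

[1,19] min(20,8)*18=144 best=144 * → r--
[1,18] min(20,15)*17=255 best=255 * → r--
[1,17] min(20,14)*16=224 best=255 → r--
[1,16] min(20,16)*15=240 best=255 → r--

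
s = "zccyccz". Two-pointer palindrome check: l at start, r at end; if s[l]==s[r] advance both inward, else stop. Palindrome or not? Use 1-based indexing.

palindrome

[1,7] 'z'=='z' → l++,r--
[2,6] 'c'=='c' → l++,r--
[3,5] 'c'=='c' → l++,r--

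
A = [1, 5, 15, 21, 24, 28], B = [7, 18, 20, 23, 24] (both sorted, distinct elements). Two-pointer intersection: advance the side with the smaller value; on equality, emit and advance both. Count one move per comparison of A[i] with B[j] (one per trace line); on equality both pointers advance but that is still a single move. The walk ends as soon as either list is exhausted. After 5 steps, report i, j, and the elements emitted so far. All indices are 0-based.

i=3, j=2, emitted=[]

[i=0,j=0] 1<7 → i++
[i=1,j=0] 5<7 → i++
[i=2,j=0] 15>7 → j++
[i=2,j=1] 15<18 → i++
[i=3,j=1] 21>18 → j++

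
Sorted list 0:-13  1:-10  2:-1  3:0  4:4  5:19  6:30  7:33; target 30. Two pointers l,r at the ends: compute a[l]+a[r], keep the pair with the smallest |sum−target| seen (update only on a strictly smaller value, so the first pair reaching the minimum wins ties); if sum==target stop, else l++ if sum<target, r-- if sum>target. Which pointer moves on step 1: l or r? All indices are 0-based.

l=0 r=7: -13+33=20 d=10 *, l++

l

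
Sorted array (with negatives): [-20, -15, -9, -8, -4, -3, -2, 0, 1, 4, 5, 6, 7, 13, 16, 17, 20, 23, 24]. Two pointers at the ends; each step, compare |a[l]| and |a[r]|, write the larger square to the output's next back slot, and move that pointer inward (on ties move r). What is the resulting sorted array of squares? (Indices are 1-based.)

[1,19] |-20|<=|24| out[19]=576 → r--
[1,18] |-20|<=|23| out[18]=529 → r--
[1,17] |-20|<=|20| out[17]=400 → r--
[1,16] |-20|>|17| out[16]=400 → l++
[2,16] |-15|<=|17| out[15]=289 → r--
[2,15] |-15|<=|16| out[14]=256 → r--
[2,14] |-15|>|13| out[13]=225 → l++
[3,14] |-9|<=|13| out[12]=169 → r--
[3,13] |-9|>|7| out[11]=81 → l++
[4,13] |-8|>|7| out[10]=64 → l++
[5,13] |-4|<=|7| out[9]=49 → r--
[5,12] |-4|<=|6| out[8]=36 → r--
[5,11] |-4|<=|5| out[7]=25 → r--
[5,10] |-4|<=|4| out[6]=16 → r--
[5,9] |-4|>|1| out[5]=16 → l++
[6,9] |-3|>|1| out[4]=9 → l++
[7,9] |-2|>|1| out[3]=4 → l++
[8,9] |0|<=|1| out[2]=1 → r--
[8,8] |0|<=|0| out[1]=0 → r--

[0, 1, 4, 9, 16, 16, 25, 36, 49, 64, 81, 169, 225, 256, 289, 400, 400, 529, 576]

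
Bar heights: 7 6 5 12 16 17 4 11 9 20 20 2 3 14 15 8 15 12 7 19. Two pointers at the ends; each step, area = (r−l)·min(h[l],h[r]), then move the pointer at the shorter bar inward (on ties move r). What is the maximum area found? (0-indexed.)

l=0 r=19: min(7,19)*19=133 best=133 *, l++
l=1 r=19: min(6,19)*18=108 best=133, l++
l=2 r=19: min(5,19)*17=85 best=133, l++
l=3 r=19: min(12,19)*16=192 best=192 *, l++
l=4 r=19: min(16,19)*15=240 best=240 *, l++
l=5 r=19: min(17,19)*14=238 best=240, l++
l=6 r=19: min(4,19)*13=52 best=240, l++
l=7 r=19: min(11,19)*12=132 best=240, l++
l=8 r=19: min(9,19)*11=99 best=240, l++
l=9 r=19: min(20,19)*10=190 best=240, r--
l=9 r=18: min(20,7)*9=63 best=240, r--
l=9 r=17: min(20,12)*8=96 best=240, r--
l=9 r=16: min(20,15)*7=105 best=240, r--
l=9 r=15: min(20,8)*6=48 best=240, r--
l=9 r=14: min(20,15)*5=75 best=240, r--
l=9 r=13: min(20,14)*4=56 best=240, r--
l=9 r=12: min(20,3)*3=9 best=240, r--
l=9 r=11: min(20,2)*2=4 best=240, r--
l=9 r=10: min(20,20)*1=20 best=240, r--

max area = 240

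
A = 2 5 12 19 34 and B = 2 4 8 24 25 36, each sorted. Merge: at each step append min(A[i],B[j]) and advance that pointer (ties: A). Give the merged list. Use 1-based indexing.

[2, 2, 4, 5, 8, 12, 19, 24, 25, 34, 36]

[i=1,j=1] A[i]=2<=B[j]=2 take 2 → i++
[i=2,j=1] A[i]=5>B[j]=2 take 2 → j++
[i=2,j=2] A[i]=5>B[j]=4 take 4 → j++
[i=2,j=3] A[i]=5<=B[j]=8 take 5 → i++
[i=3,j=3] A[i]=12>B[j]=8 take 8 → j++
[i=3,j=4] A[i]=12<=B[j]=24 take 12 → i++
[i=4,j=4] A[i]=19<=B[j]=24 take 19 → i++
[i=5,j=4] A[i]=34>B[j]=24 take 24 → j++
[i=5,j=5] A[i]=34>B[j]=25 take 25 → j++
[i=5,j=6] A[i]=34<=B[j]=36 take 34 → i++
[i=6,j=6] A done, take B[j]=36 → j++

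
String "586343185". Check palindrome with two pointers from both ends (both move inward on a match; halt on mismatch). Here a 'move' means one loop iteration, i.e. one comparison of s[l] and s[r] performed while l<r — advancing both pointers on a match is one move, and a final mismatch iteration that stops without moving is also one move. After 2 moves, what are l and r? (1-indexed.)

l=3, r=7

[1,9] '5'=='5' → l++,r--
[2,8] '8'=='8' → l++,r--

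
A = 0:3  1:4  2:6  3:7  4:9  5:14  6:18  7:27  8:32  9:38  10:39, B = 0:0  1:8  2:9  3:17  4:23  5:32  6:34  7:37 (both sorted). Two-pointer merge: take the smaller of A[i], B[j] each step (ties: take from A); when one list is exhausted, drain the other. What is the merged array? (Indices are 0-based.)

[i=0,j=0] A[i]=3>B[j]=0 take 0 → j++
[i=0,j=1] A[i]=3<=B[j]=8 take 3 → i++
[i=1,j=1] A[i]=4<=B[j]=8 take 4 → i++
[i=2,j=1] A[i]=6<=B[j]=8 take 6 → i++
[i=3,j=1] A[i]=7<=B[j]=8 take 7 → i++
[i=4,j=1] A[i]=9>B[j]=8 take 8 → j++
[i=4,j=2] A[i]=9<=B[j]=9 take 9 → i++
[i=5,j=2] A[i]=14>B[j]=9 take 9 → j++
[i=5,j=3] A[i]=14<=B[j]=17 take 14 → i++
[i=6,j=3] A[i]=18>B[j]=17 take 17 → j++
[i=6,j=4] A[i]=18<=B[j]=23 take 18 → i++
[i=7,j=4] A[i]=27>B[j]=23 take 23 → j++
[i=7,j=5] A[i]=27<=B[j]=32 take 27 → i++
[i=8,j=5] A[i]=32<=B[j]=32 take 32 → i++
[i=9,j=5] A[i]=38>B[j]=32 take 32 → j++
[i=9,j=6] A[i]=38>B[j]=34 take 34 → j++
[i=9,j=7] A[i]=38>B[j]=37 take 37 → j++
[i=9,j=8] B done, take A[i]=38 → i++
[i=10,j=8] B done, take A[i]=39 → i++

[0, 3, 4, 6, 7, 8, 9, 9, 14, 17, 18, 23, 27, 32, 32, 34, 37, 38, 39]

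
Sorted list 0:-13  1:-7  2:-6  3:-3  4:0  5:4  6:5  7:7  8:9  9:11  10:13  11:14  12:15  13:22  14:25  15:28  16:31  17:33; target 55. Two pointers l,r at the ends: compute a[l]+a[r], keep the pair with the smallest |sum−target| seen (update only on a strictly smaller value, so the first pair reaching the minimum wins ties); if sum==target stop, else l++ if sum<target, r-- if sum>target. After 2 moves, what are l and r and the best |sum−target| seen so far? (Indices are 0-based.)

l=2, r=17, best |Δ|=29

l=0 r=17: -13+33=20 d=35 *, l++
l=1 r=17: -7+33=26 d=29 *, l++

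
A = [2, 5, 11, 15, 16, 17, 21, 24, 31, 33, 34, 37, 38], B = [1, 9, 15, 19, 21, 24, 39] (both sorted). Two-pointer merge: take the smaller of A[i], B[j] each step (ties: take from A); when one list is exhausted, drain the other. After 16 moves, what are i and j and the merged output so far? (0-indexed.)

i=0 j=0: A[i]=2>B[j]=1 take 1, j++
i=0 j=1: A[i]=2<=B[j]=9 take 2, i++
i=1 j=1: A[i]=5<=B[j]=9 take 5, i++
i=2 j=1: A[i]=11>B[j]=9 take 9, j++
i=2 j=2: A[i]=11<=B[j]=15 take 11, i++
i=3 j=2: A[i]=15<=B[j]=15 take 15, i++
i=4 j=2: A[i]=16>B[j]=15 take 15, j++
i=4 j=3: A[i]=16<=B[j]=19 take 16, i++
i=5 j=3: A[i]=17<=B[j]=19 take 17, i++
i=6 j=3: A[i]=21>B[j]=19 take 19, j++
i=6 j=4: A[i]=21<=B[j]=21 take 21, i++
i=7 j=4: A[i]=24>B[j]=21 take 21, j++
i=7 j=5: A[i]=24<=B[j]=24 take 24, i++
i=8 j=5: A[i]=31>B[j]=24 take 24, j++
i=8 j=6: A[i]=31<=B[j]=39 take 31, i++
i=9 j=6: A[i]=33<=B[j]=39 take 33, i++

i=10, j=6, merged so far=[1, 2, 5, 9, 11, 15, 15, 16, 17, 19, 21, 21, 24, 24, 31, 33]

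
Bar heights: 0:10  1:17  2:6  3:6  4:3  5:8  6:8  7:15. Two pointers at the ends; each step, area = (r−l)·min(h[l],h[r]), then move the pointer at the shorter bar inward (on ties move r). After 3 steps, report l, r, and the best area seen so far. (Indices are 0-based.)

l=1, r=5, best area=90

[0,7] min(10,15)*7=70 best=70 * → l++
[1,7] min(17,15)*6=90 best=90 * → r--
[1,6] min(17,8)*5=40 best=90 → r--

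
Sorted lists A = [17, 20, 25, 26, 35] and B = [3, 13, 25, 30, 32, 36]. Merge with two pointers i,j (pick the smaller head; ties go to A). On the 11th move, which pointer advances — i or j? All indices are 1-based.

j

[i=1,j=1] A[i]=17>B[j]=3 take 3 → j++
[i=1,j=2] A[i]=17>B[j]=13 take 13 → j++
[i=1,j=3] A[i]=17<=B[j]=25 take 17 → i++
[i=2,j=3] A[i]=20<=B[j]=25 take 20 → i++
[i=3,j=3] A[i]=25<=B[j]=25 take 25 → i++
[i=4,j=3] A[i]=26>B[j]=25 take 25 → j++
[i=4,j=4] A[i]=26<=B[j]=30 take 26 → i++
[i=5,j=4] A[i]=35>B[j]=30 take 30 → j++
[i=5,j=5] A[i]=35>B[j]=32 take 32 → j++
[i=5,j=6] A[i]=35<=B[j]=36 take 35 → i++
[i=6,j=6] A done, take B[j]=36 → j++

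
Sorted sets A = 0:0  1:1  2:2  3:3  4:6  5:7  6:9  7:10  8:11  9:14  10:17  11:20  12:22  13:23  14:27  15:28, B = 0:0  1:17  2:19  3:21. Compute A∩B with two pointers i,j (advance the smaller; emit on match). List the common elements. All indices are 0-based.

intersection = [0, 17]

i=0 j=0: 0==0 emit, i++,j++
i=1 j=1: 1<17, i++
i=2 j=1: 2<17, i++
i=3 j=1: 3<17, i++
i=4 j=1: 6<17, i++
i=5 j=1: 7<17, i++
i=6 j=1: 9<17, i++
i=7 j=1: 10<17, i++
i=8 j=1: 11<17, i++
i=9 j=1: 14<17, i++
i=10 j=1: 17==17 emit, i++,j++
i=11 j=2: 20>19, j++
i=11 j=3: 20<21, i++
i=12 j=3: 22>21, j++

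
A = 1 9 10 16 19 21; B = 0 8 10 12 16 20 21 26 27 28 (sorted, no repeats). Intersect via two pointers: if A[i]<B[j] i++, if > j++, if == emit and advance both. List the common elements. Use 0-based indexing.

intersection = [10, 16, 21]

i=0 j=0: 1>0, j++
i=0 j=1: 1<8, i++
i=1 j=1: 9>8, j++
i=1 j=2: 9<10, i++
i=2 j=2: 10==10 emit, i++,j++
i=3 j=3: 16>12, j++
i=3 j=4: 16==16 emit, i++,j++
i=4 j=5: 19<20, i++
i=5 j=5: 21>20, j++
i=5 j=6: 21==21 emit, i++,j++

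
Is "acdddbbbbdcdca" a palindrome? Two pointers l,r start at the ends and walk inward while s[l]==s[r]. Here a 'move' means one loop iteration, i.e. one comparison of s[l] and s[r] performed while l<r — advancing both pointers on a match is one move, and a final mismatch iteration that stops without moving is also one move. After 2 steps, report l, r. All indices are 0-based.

l=2, r=11

l=0 r=13: 'a'=='a', l++,r--
l=1 r=12: 'c'=='c', l++,r--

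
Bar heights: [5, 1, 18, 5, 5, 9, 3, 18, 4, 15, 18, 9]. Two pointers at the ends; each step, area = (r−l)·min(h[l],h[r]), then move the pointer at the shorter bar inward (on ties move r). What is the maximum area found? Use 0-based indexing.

[0,11] min(5,9)*11=55 best=55 * → l++
[1,11] min(1,9)*10=10 best=55 → l++
[2,11] min(18,9)*9=81 best=81 * → r--
[2,10] min(18,18)*8=144 best=144 * → r--
[2,9] min(18,15)*7=105 best=144 → r--
[2,8] min(18,4)*6=24 best=144 → r--
[2,7] min(18,18)*5=90 best=144 → r--
[2,6] min(18,3)*4=12 best=144 → r--
[2,5] min(18,9)*3=27 best=144 → r--
[2,4] min(18,5)*2=10 best=144 → r--
[2,3] min(18,5)*1=5 best=144 → r--

max area = 144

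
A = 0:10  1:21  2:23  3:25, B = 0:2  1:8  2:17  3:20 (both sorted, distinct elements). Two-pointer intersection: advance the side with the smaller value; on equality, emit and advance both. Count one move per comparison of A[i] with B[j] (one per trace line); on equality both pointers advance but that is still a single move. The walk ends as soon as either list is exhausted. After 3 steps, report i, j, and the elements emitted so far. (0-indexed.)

[i=0,j=0] 10>2 → j++
[i=0,j=1] 10>8 → j++
[i=0,j=2] 10<17 → i++

i=1, j=2, emitted=[]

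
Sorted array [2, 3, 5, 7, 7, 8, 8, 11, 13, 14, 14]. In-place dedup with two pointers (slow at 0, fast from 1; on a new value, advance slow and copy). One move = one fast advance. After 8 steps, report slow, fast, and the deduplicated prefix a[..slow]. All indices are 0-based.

slow=0 fast=1: a[fast]=3≠a[slow]=2 write a[1]=3, slow++,fast++
slow=1 fast=2: a[fast]=5≠a[slow]=3 write a[2]=5, slow++,fast++
slow=2 fast=3: a[fast]=7≠a[slow]=5 write a[3]=7, slow++,fast++
slow=3 fast=4: a[fast]=7=a[slow] dup, fast++
slow=3 fast=5: a[fast]=8≠a[slow]=7 write a[4]=8, slow++,fast++
slow=4 fast=6: a[fast]=8=a[slow] dup, fast++
slow=4 fast=7: a[fast]=11≠a[slow]=8 write a[5]=11, slow++,fast++
slow=5 fast=8: a[fast]=13≠a[slow]=11 write a[6]=13, slow++,fast++

slow=6, fast=9, prefix=[2, 3, 5, 7, 8, 11, 13]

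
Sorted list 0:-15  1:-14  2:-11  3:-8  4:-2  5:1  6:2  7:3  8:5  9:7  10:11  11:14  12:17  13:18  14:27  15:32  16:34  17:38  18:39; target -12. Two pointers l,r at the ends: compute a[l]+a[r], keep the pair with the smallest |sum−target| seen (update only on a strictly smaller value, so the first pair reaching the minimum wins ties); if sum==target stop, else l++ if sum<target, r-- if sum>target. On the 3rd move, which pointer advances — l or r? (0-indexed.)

r

l=0 r=18: -15+39=24 d=36 *, r--
l=0 r=17: -15+38=23 d=35 *, r--
l=0 r=16: -15+34=19 d=31 *, r--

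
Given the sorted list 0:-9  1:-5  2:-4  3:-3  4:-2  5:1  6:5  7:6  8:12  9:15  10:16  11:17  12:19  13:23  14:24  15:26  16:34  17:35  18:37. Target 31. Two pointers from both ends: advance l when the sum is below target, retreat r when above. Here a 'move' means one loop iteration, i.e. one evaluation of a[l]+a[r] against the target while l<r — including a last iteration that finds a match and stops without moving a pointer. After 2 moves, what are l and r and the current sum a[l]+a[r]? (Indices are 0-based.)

[0,18] -9+37=28 <31 → l++
[1,18] -5+37=32 >31 → r--

l=1, r=17, sum=30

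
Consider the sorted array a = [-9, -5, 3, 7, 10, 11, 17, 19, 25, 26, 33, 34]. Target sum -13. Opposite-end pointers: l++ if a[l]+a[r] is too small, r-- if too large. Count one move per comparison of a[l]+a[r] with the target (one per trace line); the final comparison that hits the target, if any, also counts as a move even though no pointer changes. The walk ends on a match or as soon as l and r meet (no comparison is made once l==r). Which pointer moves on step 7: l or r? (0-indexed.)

[0,11] -9+34=25 >-13 → r--
[0,10] -9+33=24 >-13 → r--
[0,9] -9+26=17 >-13 → r--
[0,8] -9+25=16 >-13 → r--
[0,7] -9+19=10 >-13 → r--
[0,6] -9+17=8 >-13 → r--
[0,5] -9+11=2 >-13 → r--

r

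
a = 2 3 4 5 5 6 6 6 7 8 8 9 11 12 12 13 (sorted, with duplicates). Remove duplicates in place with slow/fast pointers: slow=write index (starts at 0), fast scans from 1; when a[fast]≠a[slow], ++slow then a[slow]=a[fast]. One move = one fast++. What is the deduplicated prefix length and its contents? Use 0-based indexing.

length 11; prefix = [2, 3, 4, 5, 6, 7, 8, 9, 11, 12, 13]

slow=0 fast=1: a[fast]=3≠a[slow]=2 write a[1]=3, slow++,fast++
slow=1 fast=2: a[fast]=4≠a[slow]=3 write a[2]=4, slow++,fast++
slow=2 fast=3: a[fast]=5≠a[slow]=4 write a[3]=5, slow++,fast++
slow=3 fast=4: a[fast]=5=a[slow] dup, fast++
slow=3 fast=5: a[fast]=6≠a[slow]=5 write a[4]=6, slow++,fast++
slow=4 fast=6: a[fast]=6=a[slow] dup, fast++
slow=4 fast=7: a[fast]=6=a[slow] dup, fast++
slow=4 fast=8: a[fast]=7≠a[slow]=6 write a[5]=7, slow++,fast++
slow=5 fast=9: a[fast]=8≠a[slow]=7 write a[6]=8, slow++,fast++
slow=6 fast=10: a[fast]=8=a[slow] dup, fast++
slow=6 fast=11: a[fast]=9≠a[slow]=8 write a[7]=9, slow++,fast++
slow=7 fast=12: a[fast]=11≠a[slow]=9 write a[8]=11, slow++,fast++
slow=8 fast=13: a[fast]=12≠a[slow]=11 write a[9]=12, slow++,fast++
slow=9 fast=14: a[fast]=12=a[slow] dup, fast++
slow=9 fast=15: a[fast]=13≠a[slow]=12 write a[10]=13, slow++,fast++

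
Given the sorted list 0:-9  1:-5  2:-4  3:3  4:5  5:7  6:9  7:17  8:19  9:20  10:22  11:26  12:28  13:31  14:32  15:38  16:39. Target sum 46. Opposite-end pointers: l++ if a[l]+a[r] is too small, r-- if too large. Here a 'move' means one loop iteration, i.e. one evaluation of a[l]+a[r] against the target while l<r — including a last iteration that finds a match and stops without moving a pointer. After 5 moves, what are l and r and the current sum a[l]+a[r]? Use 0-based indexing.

l=5, r=16, sum=46

l=0 r=16: -9+39=30 <46, l++
l=1 r=16: -5+39=34 <46, l++
l=2 r=16: -4+39=35 <46, l++
l=3 r=16: 3+39=42 <46, l++
l=4 r=16: 5+39=44 <46, l++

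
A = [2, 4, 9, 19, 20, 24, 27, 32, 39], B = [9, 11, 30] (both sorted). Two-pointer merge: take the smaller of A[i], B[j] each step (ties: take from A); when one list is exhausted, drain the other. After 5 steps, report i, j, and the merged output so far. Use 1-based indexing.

[i=1,j=1] A[i]=2<=B[j]=9 take 2 → i++
[i=2,j=1] A[i]=4<=B[j]=9 take 4 → i++
[i=3,j=1] A[i]=9<=B[j]=9 take 9 → i++
[i=4,j=1] A[i]=19>B[j]=9 take 9 → j++
[i=4,j=2] A[i]=19>B[j]=11 take 11 → j++

i=4, j=3, merged so far=[2, 4, 9, 9, 11]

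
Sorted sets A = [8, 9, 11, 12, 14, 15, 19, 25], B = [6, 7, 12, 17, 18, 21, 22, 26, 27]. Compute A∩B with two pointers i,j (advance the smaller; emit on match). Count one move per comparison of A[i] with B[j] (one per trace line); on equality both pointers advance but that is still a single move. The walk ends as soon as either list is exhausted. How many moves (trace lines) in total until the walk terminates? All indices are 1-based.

14 moves

[i=1,j=1] 8>6 → j++
[i=1,j=2] 8>7 → j++
[i=1,j=3] 8<12 → i++
[i=2,j=3] 9<12 → i++
[i=3,j=3] 11<12 → i++
[i=4,j=3] 12==12 emit → i++,j++
[i=5,j=4] 14<17 → i++
[i=6,j=4] 15<17 → i++
[i=7,j=4] 19>17 → j++
[i=7,j=5] 19>18 → j++
[i=7,j=6] 19<21 → i++
[i=8,j=6] 25>21 → j++
[i=8,j=7] 25>22 → j++
[i=8,j=8] 25<26 → i++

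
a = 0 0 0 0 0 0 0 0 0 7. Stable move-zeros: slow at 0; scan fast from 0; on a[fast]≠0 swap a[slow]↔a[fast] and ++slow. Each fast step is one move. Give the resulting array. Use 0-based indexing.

[7, 0, 0, 0, 0, 0, 0, 0, 0, 0]

(s=0,f=0) a[fast]=0 → fast++
(s=0,f=1) a[fast]=0 → fast++
(s=0,f=2) a[fast]=0 → fast++
(s=0,f=3) a[fast]=0 → fast++
(s=0,f=4) a[fast]=0 → fast++
(s=0,f=5) a[fast]=0 → fast++
(s=0,f=6) a[fast]=0 → fast++
(s=0,f=7) a[fast]=0 → fast++
(s=0,f=8) a[fast]=0 → fast++
(s=0,f=9) a[fast]=7≠0 swap→a[0]=7 → slow++,fast++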